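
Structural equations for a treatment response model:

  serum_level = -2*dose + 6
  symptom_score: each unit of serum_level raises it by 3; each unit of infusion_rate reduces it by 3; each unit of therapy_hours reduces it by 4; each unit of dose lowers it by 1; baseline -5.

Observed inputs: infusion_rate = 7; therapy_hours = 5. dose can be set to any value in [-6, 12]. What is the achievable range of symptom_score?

Substituting into the symptom_score equation gives symptom_score = -7*dose - 28.
Linear in dose, so extremes are at the endpoints: dose = -6 gives symptom_score = 14; dose = 12 gives symptom_score = -112.

-112 to 14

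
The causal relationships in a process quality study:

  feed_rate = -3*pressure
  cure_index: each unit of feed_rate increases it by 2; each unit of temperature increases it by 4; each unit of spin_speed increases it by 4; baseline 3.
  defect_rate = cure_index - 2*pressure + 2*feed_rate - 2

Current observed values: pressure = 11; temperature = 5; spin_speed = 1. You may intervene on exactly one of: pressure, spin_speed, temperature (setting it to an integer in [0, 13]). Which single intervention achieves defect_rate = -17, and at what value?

Intervening on pressure: with other inputs at their observed values, defect_rate = -14*pressure + 25. Solving for -17 gives pressure = 3, within [0, 13].
Intervening on spin_speed: defect_rate = 4*spin_speed - 133. Reaching -17 requires spin_speed = 29, outside [0, 13].
Intervening on temperature: defect_rate = 4*temperature - 149. Reaching -17 requires temperature = 33, outside [0, 13].

set pressure = 3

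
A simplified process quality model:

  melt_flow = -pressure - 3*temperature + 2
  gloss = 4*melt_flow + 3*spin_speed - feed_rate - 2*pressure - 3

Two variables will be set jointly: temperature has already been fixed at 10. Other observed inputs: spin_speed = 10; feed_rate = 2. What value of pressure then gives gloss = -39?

With temperature held at 10:
Substituting into the melt_flow equation gives melt_flow = -pressure - 28.
gloss becomes -6*pressure - 87.
Solve -6*pressure - 87 = -39: pressure = (-39 + 87) / -6 = -8.

pressure = -8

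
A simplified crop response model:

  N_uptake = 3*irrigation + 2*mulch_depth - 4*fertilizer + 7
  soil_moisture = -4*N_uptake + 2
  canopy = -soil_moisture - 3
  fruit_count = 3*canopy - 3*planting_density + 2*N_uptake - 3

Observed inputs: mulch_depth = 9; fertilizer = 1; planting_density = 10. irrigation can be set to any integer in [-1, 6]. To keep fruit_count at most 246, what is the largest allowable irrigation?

Substituting into the N_uptake equation gives N_uptake = 3*irrigation + 21.
Substituting into the soil_moisture equation gives soil_moisture = -12*irrigation - 82.
Substituting into the canopy equation gives canopy = 12*irrigation + 79.
So fruit_count = 42*irrigation + 246.
Require 42*irrigation + 246 ≤ 246, so irrigation ≤ 0.
The largest integer in [-1, 6] satisfying this is 0.

irrigation = 0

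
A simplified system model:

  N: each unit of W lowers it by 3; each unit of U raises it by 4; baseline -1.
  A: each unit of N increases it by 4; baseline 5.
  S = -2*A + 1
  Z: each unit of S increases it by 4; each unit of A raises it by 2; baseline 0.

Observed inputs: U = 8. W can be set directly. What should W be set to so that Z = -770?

W = 0

Substituting into the N equation gives N = -3*W + 31.
Substituting into the A equation gives A = -12*W + 129.
Substituting into the S equation gives S = 24*W - 257.
So Z = 72*W - 770.
Solve 72*W - 770 = -770: W = (-770 + 770) / 72 = 0.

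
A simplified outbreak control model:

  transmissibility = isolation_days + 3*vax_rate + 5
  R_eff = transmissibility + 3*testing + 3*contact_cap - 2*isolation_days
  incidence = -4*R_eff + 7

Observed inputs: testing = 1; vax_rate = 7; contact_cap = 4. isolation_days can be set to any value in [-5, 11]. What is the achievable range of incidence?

Substituting into the transmissibility equation gives transmissibility = isolation_days + 26.
Substituting into the R_eff equation gives R_eff = -isolation_days + 41.
Substituting into the incidence equation gives incidence = 4*isolation_days - 157.
Linear in isolation_days, so extremes are at the endpoints: isolation_days = -5 gives incidence = -177; isolation_days = 11 gives incidence = -113.

-177 to -113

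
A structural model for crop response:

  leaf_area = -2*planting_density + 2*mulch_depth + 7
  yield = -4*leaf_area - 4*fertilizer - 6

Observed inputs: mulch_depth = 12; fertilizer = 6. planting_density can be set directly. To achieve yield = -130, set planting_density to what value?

Substituting into the leaf_area equation gives leaf_area = -2*planting_density + 31.
Substituting into the yield equation gives yield = 8*planting_density - 154.
Solve 8*planting_density - 154 = -130: planting_density = (-130 + 154) / 8 = 3.

planting_density = 3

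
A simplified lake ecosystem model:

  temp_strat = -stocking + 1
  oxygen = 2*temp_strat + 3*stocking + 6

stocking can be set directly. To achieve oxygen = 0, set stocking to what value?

Substituting into the oxygen equation gives oxygen = stocking + 8.
Solve stocking + 8 = 0: stocking = (0 - 8) / 1 = -8.

stocking = -8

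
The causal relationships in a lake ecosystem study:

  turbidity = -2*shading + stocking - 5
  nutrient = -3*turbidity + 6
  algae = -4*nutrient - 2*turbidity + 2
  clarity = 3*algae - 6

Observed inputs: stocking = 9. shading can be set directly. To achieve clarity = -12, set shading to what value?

Substituting into the turbidity equation gives turbidity = -2*shading + 4.
This gives nutrient = 6*shading - 6.
Substituting into the algae equation gives algae = -20*shading + 18.
Substituting into the clarity equation gives clarity = -60*shading + 48.
Solve -60*shading + 48 = -12: shading = (-12 - 48) / -60 = 1.

shading = 1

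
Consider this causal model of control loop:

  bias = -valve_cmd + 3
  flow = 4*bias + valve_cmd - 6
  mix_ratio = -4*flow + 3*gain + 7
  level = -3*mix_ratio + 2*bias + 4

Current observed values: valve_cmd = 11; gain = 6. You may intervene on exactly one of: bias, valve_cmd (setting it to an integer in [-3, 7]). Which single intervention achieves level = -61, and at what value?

Intervening on bias: with other inputs at their observed values, level = 50*bias - 11. Solving for -61 gives bias = -1, within [-3, 7].
Intervening on valve_cmd: level = -38*valve_cmd + 7. Reaching -61 requires valve_cmd = 34/19, not an integer.

set bias = -1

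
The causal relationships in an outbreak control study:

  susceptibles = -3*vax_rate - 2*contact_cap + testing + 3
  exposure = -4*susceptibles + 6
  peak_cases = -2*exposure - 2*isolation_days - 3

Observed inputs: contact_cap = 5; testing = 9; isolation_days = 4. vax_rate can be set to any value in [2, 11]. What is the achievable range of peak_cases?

Substituting into the susceptibles equation gives susceptibles = -3*vax_rate + 2.
Substituting into the exposure equation gives exposure = 12*vax_rate - 2.
So peak_cases = -24*vax_rate - 7.
Linear in vax_rate, so extremes are at the endpoints: vax_rate = 2 gives peak_cases = -55; vax_rate = 11 gives peak_cases = -271.

-271 to -55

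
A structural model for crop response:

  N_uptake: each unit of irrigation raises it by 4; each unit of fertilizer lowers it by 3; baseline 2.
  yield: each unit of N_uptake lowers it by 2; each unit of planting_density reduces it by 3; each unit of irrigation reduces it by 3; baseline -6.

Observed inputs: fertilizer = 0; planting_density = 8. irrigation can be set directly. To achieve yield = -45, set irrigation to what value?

Substituting into the N_uptake equation gives N_uptake = 4*irrigation + 2.
yield becomes -11*irrigation - 34.
Solve -11*irrigation - 34 = -45: irrigation = (-45 + 34) / -11 = 1.

irrigation = 1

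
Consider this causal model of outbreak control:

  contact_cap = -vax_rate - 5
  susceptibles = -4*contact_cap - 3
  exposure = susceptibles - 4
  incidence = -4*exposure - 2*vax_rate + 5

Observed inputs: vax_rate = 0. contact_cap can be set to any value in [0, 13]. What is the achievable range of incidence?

33 to 241

Intervening on contact_cap fixes its value directly, overriding its dependence on vax_rate.
Substituting into the exposure equation gives exposure = -4*contact_cap - 7.
Substituting into the incidence equation gives incidence = 16*contact_cap + 33.
Linear in contact_cap, so extremes are at the endpoints: contact_cap = 0 gives incidence = 33; contact_cap = 13 gives incidence = 241.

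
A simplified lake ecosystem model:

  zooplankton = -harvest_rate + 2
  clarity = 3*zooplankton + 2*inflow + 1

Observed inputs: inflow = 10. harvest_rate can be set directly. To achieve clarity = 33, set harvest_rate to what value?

Substituting into the clarity equation gives clarity = -3*harvest_rate + 27.
Solve -3*harvest_rate + 27 = 33: harvest_rate = (33 - 27) / -3 = -2.

harvest_rate = -2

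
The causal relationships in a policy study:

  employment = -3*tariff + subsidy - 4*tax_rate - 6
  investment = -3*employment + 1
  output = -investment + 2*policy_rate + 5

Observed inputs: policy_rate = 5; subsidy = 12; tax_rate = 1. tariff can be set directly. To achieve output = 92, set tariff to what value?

Substituting into the employment equation gives employment = -3*tariff + 2.
Substituting into the investment equation gives investment = 9*tariff - 5.
Substituting into the output equation gives output = -9*tariff + 20.
Solve -9*tariff + 20 = 92: tariff = (92 - 20) / -9 = -8.

tariff = -8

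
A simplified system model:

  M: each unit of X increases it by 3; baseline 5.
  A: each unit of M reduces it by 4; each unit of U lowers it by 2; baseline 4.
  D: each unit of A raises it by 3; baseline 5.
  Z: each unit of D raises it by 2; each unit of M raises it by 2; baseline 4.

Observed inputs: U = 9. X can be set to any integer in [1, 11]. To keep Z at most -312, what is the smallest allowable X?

Substituting into the A equation gives A = -12*X - 34.
Substituting into the D equation gives D = -36*X - 97.
This gives Z = -66*X - 180.
Require -66*X - 180 ≤ -312, so X ≥ 2.
The smallest integer in [1, 11] satisfying this is 2.

X = 2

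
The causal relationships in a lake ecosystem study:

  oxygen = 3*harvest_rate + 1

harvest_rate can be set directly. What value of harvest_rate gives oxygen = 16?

harvest_rate = 5

Solve 3*harvest_rate + 1 = 16: harvest_rate = (16 - 1) / 3 = 5.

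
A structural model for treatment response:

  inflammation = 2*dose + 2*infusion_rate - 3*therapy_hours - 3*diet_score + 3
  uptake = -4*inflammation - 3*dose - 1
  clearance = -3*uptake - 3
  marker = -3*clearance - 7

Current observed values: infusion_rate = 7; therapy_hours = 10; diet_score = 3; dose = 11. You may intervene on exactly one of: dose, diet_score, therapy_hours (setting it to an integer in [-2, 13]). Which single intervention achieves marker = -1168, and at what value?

set therapy_hours = 2

Intervening on dose: marker = -99*dose + 785. Reaching -1168 requires dose = 217/11, not an integer.
Intervening on diet_score: marker = 108*diet_score - 628. Reaching -1168 requires diet_score = -5, outside [-2, 13].
Intervening on therapy_hours: with other inputs at their observed values, marker = 108*therapy_hours - 1384. Solving for -1168 gives therapy_hours = 2, within [-2, 13].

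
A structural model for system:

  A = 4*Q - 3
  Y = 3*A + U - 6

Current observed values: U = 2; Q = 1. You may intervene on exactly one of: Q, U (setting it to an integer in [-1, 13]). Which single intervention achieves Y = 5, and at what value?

set U = 8

Intervening on Q: Y = 12*Q - 13. Reaching 5 requires Q = 3/2, not an integer.
Intervening on U: with other inputs at their observed values, Y = U - 3. Solving for 5 gives U = 8, within [-1, 13].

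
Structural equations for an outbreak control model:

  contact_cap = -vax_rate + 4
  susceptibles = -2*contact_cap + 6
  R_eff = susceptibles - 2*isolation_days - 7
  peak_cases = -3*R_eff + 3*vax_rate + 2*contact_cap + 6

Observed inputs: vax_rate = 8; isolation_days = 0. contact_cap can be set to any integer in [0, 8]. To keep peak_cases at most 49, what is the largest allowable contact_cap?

Intervening on contact_cap fixes its value directly, overriding its dependence on vax_rate.
Substituting into the R_eff equation gives R_eff = -2*contact_cap - 1.
So peak_cases = 8*contact_cap + 33.
Require 8*contact_cap + 33 ≤ 49, so contact_cap ≤ 2.
The largest integer in [0, 8] satisfying this is 2.

contact_cap = 2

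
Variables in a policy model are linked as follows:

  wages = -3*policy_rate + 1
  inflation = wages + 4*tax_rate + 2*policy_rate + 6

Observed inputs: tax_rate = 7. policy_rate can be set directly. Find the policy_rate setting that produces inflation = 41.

policy_rate = -6

Substituting into the inflation equation gives inflation = -policy_rate + 35.
Solve -policy_rate + 35 = 41: policy_rate = (41 - 35) / -1 = -6.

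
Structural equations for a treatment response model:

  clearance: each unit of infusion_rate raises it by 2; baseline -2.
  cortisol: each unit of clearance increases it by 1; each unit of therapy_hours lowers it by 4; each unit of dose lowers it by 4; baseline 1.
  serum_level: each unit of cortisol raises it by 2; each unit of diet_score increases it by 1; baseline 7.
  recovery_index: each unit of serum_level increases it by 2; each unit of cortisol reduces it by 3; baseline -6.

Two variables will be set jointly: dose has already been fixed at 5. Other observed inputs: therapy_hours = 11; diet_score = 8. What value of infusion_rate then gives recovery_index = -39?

With dose held at 5:
Substituting into the cortisol equation gives cortisol = 2*infusion_rate - 65.
Substituting into the serum_level equation gives serum_level = 4*infusion_rate - 115.
Substituting into the recovery_index equation gives recovery_index = 2*infusion_rate - 41.
Solve 2*infusion_rate - 41 = -39: infusion_rate = (-39 + 41) / 2 = 1.

infusion_rate = 1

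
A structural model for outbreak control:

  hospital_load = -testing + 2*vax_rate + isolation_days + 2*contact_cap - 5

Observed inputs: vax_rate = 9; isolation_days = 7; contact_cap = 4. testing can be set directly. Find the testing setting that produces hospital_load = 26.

testing = 2

Substituting into the hospital_load equation gives hospital_load = -testing + 28.
Solve -testing + 28 = 26: testing = (26 - 28) / -1 = 2.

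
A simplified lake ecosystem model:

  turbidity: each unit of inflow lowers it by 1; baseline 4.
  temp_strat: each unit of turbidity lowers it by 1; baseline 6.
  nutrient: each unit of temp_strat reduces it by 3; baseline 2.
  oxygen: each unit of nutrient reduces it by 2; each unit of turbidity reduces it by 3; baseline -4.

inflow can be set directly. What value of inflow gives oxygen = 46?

Substituting into the temp_strat equation gives temp_strat = inflow + 2.
nutrient becomes -3*inflow - 4.
Substituting into the oxygen equation gives oxygen = 9*inflow - 8.
Solve 9*inflow - 8 = 46: inflow = (46 + 8) / 9 = 6.

inflow = 6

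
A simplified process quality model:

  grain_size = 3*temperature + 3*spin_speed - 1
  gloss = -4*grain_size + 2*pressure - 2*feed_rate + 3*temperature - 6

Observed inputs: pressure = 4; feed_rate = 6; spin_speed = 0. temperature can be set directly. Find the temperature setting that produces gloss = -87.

Substituting into the grain_size equation gives grain_size = 3*temperature - 1.
Substituting into the gloss equation gives gloss = -9*temperature - 6.
Solve -9*temperature - 6 = -87: temperature = (-87 + 6) / -9 = 9.

temperature = 9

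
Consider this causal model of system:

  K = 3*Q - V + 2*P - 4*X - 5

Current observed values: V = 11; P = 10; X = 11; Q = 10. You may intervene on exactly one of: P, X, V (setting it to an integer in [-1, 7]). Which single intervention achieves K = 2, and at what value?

Intervening on P: K = 2*P - 30. Reaching 2 requires P = 16, outside [-1, 7].
Intervening on X: K = -4*X + 34. Reaching 2 requires X = 8, outside [-1, 7].
Intervening on V: with other inputs at their observed values, K = -V + 1. Solving for 2 gives V = -1, within [-1, 7].

set V = -1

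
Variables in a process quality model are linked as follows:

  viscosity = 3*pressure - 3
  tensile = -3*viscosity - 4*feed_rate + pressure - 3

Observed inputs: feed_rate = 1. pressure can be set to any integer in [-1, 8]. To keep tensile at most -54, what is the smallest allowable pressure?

Substituting into the tensile equation gives tensile = -8*pressure + 2.
Require -8*pressure + 2 ≤ -54, so pressure ≥ 7.
The smallest integer in [-1, 8] satisfying this is 7.

pressure = 7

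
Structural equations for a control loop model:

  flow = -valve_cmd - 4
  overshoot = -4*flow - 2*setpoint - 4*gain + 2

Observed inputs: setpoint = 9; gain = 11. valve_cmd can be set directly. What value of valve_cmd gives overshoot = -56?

Substituting into the overshoot equation gives overshoot = 4*valve_cmd - 44.
Solve 4*valve_cmd - 44 = -56: valve_cmd = (-56 + 44) / 4 = -3.

valve_cmd = -3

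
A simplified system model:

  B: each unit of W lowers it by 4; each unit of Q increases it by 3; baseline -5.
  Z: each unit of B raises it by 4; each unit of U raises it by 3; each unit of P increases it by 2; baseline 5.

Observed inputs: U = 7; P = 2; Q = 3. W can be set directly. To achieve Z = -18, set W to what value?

Substituting into the B equation gives B = -4*W + 4.
Substituting into the Z equation gives Z = -16*W + 46.
Solve -16*W + 46 = -18: W = (-18 - 46) / -16 = 4.

W = 4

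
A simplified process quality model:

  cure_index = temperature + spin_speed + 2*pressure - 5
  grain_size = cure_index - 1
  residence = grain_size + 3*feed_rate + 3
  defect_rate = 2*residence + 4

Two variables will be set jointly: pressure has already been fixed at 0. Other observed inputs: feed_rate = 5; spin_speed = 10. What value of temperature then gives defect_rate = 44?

temperature = -2

With pressure held at 0:
Substituting into the cure_index equation gives cure_index = temperature + 5.
So grain_size = temperature + 4.
Substituting into the residence equation gives residence = temperature + 22.
Substituting into the defect_rate equation gives defect_rate = 2*temperature + 48.
Solve 2*temperature + 48 = 44: temperature = (44 - 48) / 2 = -2.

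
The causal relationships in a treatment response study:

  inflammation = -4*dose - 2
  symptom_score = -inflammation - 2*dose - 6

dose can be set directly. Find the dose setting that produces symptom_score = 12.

Substituting into the symptom_score equation gives symptom_score = 2*dose - 4.
Solve 2*dose - 4 = 12: dose = (12 + 4) / 2 = 8.

dose = 8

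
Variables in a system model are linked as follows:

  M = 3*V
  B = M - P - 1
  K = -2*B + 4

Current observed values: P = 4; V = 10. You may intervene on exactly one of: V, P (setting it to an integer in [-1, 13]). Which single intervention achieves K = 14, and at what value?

Intervening on V: with other inputs at their observed values, K = -6*V + 14. Solving for 14 gives V = 0, within [-1, 13].
Intervening on P: K = 2*P - 54. Reaching 14 requires P = 34, outside [-1, 13].

set V = 0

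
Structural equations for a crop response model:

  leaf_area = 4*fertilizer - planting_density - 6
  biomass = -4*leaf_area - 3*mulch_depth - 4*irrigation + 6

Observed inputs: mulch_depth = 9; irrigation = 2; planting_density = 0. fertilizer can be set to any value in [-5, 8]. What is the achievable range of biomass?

Substituting into the leaf_area equation gives leaf_area = 4*fertilizer - 6.
Substituting into the biomass equation gives biomass = -16*fertilizer - 5.
Linear in fertilizer, so extremes are at the endpoints: fertilizer = -5 gives biomass = 75; fertilizer = 8 gives biomass = -133.

-133 to 75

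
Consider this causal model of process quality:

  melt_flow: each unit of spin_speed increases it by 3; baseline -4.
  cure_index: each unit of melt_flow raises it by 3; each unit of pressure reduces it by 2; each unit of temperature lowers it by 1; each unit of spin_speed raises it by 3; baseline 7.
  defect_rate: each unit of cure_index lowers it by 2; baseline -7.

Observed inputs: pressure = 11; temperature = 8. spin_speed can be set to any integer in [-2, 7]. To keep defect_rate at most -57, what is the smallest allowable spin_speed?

spin_speed = 5

Substituting into the cure_index equation gives cure_index = 12*spin_speed - 35.
Substituting into the defect_rate equation gives defect_rate = -24*spin_speed + 63.
Require -24*spin_speed + 63 ≤ -57, so spin_speed ≥ 5.
The smallest integer in [-2, 7] satisfying this is 5.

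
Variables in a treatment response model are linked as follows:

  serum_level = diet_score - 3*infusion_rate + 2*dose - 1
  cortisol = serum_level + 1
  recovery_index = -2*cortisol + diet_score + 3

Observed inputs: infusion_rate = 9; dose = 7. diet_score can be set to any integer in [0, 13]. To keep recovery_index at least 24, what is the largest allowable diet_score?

Substituting into the serum_level equation gives serum_level = diet_score - 14.
Substituting into the cortisol equation gives cortisol = diet_score - 13.
So recovery_index = -diet_score + 29.
Require -diet_score + 29 ≥ 24, so diet_score ≤ 5.
The largest integer in [0, 13] satisfying this is 5.

diet_score = 5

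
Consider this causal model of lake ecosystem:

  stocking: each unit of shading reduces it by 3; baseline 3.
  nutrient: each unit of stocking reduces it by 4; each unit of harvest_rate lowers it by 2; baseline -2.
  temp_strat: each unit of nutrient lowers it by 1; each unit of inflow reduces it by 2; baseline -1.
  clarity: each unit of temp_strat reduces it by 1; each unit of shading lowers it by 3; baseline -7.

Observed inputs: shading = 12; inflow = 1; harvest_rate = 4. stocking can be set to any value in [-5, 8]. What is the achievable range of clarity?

Intervening on stocking fixes its value directly, overriding its dependence on shading.
Substituting into the nutrient equation gives nutrient = -4*stocking - 10.
Substituting into the temp_strat equation gives temp_strat = 4*stocking + 7.
Substituting into the clarity equation gives clarity = -4*stocking - 50.
Linear in stocking, so extremes are at the endpoints: stocking = -5 gives clarity = -30; stocking = 8 gives clarity = -82.

-82 to -30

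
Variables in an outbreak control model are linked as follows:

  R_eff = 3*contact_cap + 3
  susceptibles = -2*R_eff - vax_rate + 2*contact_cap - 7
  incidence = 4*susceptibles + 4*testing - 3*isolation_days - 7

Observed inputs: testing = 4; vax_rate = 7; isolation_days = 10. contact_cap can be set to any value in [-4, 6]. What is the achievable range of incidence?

Substituting into the susceptibles equation gives susceptibles = -4*contact_cap - 20.
Substituting into the incidence equation gives incidence = -16*contact_cap - 101.
Linear in contact_cap, so extremes are at the endpoints: contact_cap = -4 gives incidence = -37; contact_cap = 6 gives incidence = -197.

-197 to -37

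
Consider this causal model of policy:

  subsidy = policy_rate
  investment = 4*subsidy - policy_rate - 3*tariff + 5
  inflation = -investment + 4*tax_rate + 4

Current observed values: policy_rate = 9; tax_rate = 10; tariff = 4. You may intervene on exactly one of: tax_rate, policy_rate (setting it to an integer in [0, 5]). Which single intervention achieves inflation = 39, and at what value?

Intervening on tax_rate: inflation = 4*tax_rate - 16. Reaching 39 requires tax_rate = 55/4, not an integer.
Intervening on policy_rate: with other inputs at their observed values, inflation = -3*policy_rate + 51. Solving for 39 gives policy_rate = 4, within [0, 5].

set policy_rate = 4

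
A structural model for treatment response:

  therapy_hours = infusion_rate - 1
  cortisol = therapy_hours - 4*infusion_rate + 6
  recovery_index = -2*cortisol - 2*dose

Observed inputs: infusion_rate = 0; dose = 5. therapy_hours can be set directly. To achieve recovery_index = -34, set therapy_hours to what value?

therapy_hours = 6

Intervening on therapy_hours fixes its value directly, overriding its dependence on infusion_rate.
Substituting into the cortisol equation gives cortisol = therapy_hours + 6.
So recovery_index = -2*therapy_hours - 22.
Solve -2*therapy_hours - 22 = -34: therapy_hours = (-34 + 22) / -2 = 6.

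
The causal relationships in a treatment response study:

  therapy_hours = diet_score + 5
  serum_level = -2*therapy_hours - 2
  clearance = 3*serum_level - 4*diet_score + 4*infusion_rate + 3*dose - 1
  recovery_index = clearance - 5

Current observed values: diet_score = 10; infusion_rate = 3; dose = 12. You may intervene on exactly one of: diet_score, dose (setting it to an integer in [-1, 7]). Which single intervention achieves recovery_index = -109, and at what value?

set dose = 7

Intervening on diet_score: recovery_index = -10*diet_score + 6. Reaching -109 requires diet_score = 23/2, not an integer.
Intervening on dose: with other inputs at their observed values, recovery_index = 3*dose - 130. Solving for -109 gives dose = 7, within [-1, 7].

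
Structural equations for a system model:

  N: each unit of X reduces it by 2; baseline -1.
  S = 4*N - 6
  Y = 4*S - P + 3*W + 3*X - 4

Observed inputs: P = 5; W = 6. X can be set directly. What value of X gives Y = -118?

Substituting into the S equation gives S = -8*X - 10.
Substituting into the Y equation gives Y = -29*X - 31.
Solve -29*X - 31 = -118: X = (-118 + 31) / -29 = 3.

X = 3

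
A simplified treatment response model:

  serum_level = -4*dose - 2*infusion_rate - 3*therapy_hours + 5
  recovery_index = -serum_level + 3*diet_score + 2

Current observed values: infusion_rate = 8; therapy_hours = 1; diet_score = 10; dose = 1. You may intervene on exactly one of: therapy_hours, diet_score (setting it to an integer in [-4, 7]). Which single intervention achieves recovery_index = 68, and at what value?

set therapy_hours = 7

Intervening on therapy_hours: with other inputs at their observed values, recovery_index = 3*therapy_hours + 47. Solving for 68 gives therapy_hours = 7, within [-4, 7].
Intervening on diet_score: recovery_index = 3*diet_score + 20. Reaching 68 requires diet_score = 16, outside [-4, 7].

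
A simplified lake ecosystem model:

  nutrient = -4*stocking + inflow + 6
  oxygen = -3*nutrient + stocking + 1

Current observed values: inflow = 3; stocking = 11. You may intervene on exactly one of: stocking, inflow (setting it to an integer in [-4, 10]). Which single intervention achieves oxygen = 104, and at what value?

set stocking = 10

Intervening on stocking: with other inputs at their observed values, oxygen = 13*stocking - 26. Solving for 104 gives stocking = 10, within [-4, 10].
Intervening on inflow: oxygen = -3*inflow + 126. Reaching 104 requires inflow = 22/3, not an integer.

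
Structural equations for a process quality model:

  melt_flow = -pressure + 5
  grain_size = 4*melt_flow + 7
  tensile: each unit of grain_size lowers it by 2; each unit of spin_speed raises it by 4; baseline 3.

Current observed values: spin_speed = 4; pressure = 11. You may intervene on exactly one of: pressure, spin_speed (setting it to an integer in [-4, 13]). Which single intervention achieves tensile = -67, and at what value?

set pressure = -4

Intervening on pressure: with other inputs at their observed values, tensile = 8*pressure - 35. Solving for -67 gives pressure = -4, within [-4, 13].
Intervening on spin_speed: tensile = 4*spin_speed + 37. Reaching -67 requires spin_speed = -26, outside [-4, 13].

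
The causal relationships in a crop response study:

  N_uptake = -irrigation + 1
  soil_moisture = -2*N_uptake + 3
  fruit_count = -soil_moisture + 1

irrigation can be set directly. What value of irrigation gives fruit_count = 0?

Substituting into the soil_moisture equation gives soil_moisture = 2*irrigation + 1.
Substituting into the fruit_count equation gives fruit_count = -2*irrigation.
Solve -2*irrigation = 0: irrigation = 0 / -2 = 0.

irrigation = 0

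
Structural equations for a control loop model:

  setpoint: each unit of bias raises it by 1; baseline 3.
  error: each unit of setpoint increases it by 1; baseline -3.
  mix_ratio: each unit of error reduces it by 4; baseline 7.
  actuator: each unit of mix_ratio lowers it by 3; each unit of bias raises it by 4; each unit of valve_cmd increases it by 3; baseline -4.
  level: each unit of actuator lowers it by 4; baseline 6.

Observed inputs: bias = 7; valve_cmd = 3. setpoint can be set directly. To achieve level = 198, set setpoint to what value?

setpoint = -2

Intervening on setpoint fixes its value directly, overriding its dependence on bias.
Substituting into the mix_ratio equation gives mix_ratio = -4*setpoint + 19.
So actuator = 12*setpoint - 24.
This gives level = -48*setpoint + 102.
Solve -48*setpoint + 102 = 198: setpoint = (198 - 102) / -48 = -2.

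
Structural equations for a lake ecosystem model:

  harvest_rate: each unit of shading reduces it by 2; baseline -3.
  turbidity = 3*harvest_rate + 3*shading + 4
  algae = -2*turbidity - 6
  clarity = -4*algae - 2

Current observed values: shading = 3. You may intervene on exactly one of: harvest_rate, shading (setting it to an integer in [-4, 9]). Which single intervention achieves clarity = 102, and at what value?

set harvest_rate = -1

Intervening on harvest_rate: with other inputs at their observed values, clarity = 24*harvest_rate + 126. Solving for 102 gives harvest_rate = -1, within [-4, 9].
Intervening on shading: clarity = -24*shading - 18. Reaching 102 requires shading = -5, outside [-4, 9].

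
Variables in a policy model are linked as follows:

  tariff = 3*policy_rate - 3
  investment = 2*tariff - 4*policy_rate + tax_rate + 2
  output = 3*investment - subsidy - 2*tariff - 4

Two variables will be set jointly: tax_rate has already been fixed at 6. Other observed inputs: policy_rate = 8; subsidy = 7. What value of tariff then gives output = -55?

tariff = 7

With tax_rate held at 6:
Intervening on tariff fixes its value directly, overriding its dependence on policy_rate.
Substituting into the investment equation gives investment = 2*tariff - 24.
Substituting into the output equation gives output = 4*tariff - 83.
Solve 4*tariff - 83 = -55: tariff = (-55 + 83) / 4 = 7.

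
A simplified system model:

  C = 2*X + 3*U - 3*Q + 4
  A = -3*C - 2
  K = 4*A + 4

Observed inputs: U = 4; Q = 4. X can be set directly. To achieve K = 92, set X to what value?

X = -6

Substituting into the C equation gives C = 2*X + 4.
Substituting into the A equation gives A = -6*X - 14.
Substituting into the K equation gives K = -24*X - 52.
Solve -24*X - 52 = 92: X = (92 + 52) / -24 = -6.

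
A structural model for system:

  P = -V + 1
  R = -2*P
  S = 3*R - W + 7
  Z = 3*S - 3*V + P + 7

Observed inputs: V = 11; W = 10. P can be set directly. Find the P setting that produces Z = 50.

P = -5

Intervening on P fixes its value directly, overriding its dependence on V.
Substituting into the S equation gives S = -6*P - 3.
Substituting into the Z equation gives Z = -17*P - 35.
Solve -17*P - 35 = 50: P = (50 + 35) / -17 = -5.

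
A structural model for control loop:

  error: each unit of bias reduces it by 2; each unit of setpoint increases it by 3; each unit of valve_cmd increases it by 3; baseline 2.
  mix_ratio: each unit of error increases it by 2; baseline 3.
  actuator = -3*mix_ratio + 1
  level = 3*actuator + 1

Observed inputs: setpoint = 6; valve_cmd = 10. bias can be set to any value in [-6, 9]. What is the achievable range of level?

-1139 to -599

Substituting into the error equation gives error = -2*bias + 50.
This gives mix_ratio = -4*bias + 103.
This gives actuator = 12*bias - 308.
Substituting into the level equation gives level = 36*bias - 923.
Linear in bias, so extremes are at the endpoints: bias = -6 gives level = -1139; bias = 9 gives level = -599.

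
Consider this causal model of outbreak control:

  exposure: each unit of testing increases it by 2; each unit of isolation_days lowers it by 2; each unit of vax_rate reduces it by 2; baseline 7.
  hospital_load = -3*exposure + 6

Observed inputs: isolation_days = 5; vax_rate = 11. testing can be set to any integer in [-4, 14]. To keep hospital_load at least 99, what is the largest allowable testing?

testing = -3

Substituting into the exposure equation gives exposure = 2*testing - 25.
So hospital_load = -6*testing + 81.
Require -6*testing + 81 ≥ 99, so testing ≤ -3.
The largest integer in [-4, 14] satisfying this is -3.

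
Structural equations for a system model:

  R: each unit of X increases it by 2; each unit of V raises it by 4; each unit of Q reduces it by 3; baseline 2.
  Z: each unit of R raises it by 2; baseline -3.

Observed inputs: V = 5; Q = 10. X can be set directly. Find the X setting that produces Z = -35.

X = -4

Substituting into the R equation gives R = 2*X - 8.
This gives Z = 4*X - 19.
Solve 4*X - 19 = -35: X = (-35 + 19) / 4 = -4.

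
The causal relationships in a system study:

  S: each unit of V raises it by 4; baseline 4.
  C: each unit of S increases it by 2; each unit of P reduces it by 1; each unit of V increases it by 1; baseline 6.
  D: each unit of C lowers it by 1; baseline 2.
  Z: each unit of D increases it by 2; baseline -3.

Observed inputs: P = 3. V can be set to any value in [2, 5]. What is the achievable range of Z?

Substituting into the C equation gives C = 9*V + 11.
Substituting into the D equation gives D = -9*V - 9.
Substituting into the Z equation gives Z = -18*V - 21.
Linear in V, so extremes are at the endpoints: V = 2 gives Z = -57; V = 5 gives Z = -111.

-111 to -57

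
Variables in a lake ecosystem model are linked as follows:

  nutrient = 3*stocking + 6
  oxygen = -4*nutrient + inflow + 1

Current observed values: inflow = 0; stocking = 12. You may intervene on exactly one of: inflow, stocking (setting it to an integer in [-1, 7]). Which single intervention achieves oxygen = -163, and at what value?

set inflow = 4

Intervening on inflow: with other inputs at their observed values, oxygen = inflow - 167. Solving for -163 gives inflow = 4, within [-1, 7].
Intervening on stocking: oxygen = -12*stocking - 23. Reaching -163 requires stocking = 35/3, not an integer.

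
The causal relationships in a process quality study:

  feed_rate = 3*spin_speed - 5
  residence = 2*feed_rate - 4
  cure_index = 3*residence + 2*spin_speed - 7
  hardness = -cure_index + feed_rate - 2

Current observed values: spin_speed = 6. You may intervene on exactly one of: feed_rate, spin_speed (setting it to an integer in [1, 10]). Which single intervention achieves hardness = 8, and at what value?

set spin_speed = 2

Intervening on feed_rate: hardness = -5*feed_rate + 5. Reaching 8 requires feed_rate = -3/5, not an integer.
Intervening on spin_speed: with other inputs at their observed values, hardness = -17*spin_speed + 42. Solving for 8 gives spin_speed = 2, within [1, 10].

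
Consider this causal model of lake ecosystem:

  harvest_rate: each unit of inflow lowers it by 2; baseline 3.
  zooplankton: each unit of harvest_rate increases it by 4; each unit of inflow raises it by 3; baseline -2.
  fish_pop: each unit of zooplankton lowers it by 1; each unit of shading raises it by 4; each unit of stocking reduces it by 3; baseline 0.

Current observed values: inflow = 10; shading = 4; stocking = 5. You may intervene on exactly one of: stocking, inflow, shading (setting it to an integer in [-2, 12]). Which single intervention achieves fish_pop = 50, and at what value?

set stocking = 2

Intervening on stocking: with other inputs at their observed values, fish_pop = -3*stocking + 56. Solving for 50 gives stocking = 2, within [-2, 12].
Intervening on inflow: fish_pop = 5*inflow - 9. Reaching 50 requires inflow = 59/5, not an integer.
Intervening on shading: fish_pop = 4*shading + 25. Reaching 50 requires shading = 25/4, not an integer.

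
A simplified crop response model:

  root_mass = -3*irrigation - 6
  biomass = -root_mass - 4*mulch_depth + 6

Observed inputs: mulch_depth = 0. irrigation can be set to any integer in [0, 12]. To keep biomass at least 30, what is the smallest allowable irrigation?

Substituting into the biomass equation gives biomass = 3*irrigation + 12.
Require 3*irrigation + 12 ≥ 30, so irrigation ≥ 6.
The smallest integer in [0, 12] satisfying this is 6.

irrigation = 6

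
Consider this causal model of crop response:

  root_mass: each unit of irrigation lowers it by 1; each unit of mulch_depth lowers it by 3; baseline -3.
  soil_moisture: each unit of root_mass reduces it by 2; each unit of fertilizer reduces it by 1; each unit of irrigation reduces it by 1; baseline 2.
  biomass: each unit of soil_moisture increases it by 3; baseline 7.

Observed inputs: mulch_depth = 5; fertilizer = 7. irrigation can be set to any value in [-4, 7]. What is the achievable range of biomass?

Substituting into the root_mass equation gives root_mass = -irrigation - 18.
So soil_moisture = irrigation + 31.
This gives biomass = 3*irrigation + 100.
Linear in irrigation, so extremes are at the endpoints: irrigation = -4 gives biomass = 88; irrigation = 7 gives biomass = 121.

88 to 121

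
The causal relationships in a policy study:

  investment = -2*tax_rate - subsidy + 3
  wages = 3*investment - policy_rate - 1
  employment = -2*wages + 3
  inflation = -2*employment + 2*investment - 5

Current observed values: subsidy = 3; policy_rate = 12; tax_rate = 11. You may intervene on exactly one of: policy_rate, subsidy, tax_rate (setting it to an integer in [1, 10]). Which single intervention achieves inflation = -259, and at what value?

set tax_rate = 7

Intervening on policy_rate: inflation = -4*policy_rate - 323. Reaching -259 requires policy_rate = -16, outside [1, 10].
Intervening on subsidy: inflation = -14*subsidy - 329. Reaching -259 requires subsidy = -5, outside [1, 10].
Intervening on tax_rate: with other inputs at their observed values, inflation = -28*tax_rate - 63. Solving for -259 gives tax_rate = 7, within [1, 10].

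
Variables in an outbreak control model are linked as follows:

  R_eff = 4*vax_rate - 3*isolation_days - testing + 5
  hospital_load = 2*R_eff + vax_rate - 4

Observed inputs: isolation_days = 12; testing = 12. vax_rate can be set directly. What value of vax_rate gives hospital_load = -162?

Substituting into the R_eff equation gives R_eff = 4*vax_rate - 43.
Substituting into the hospital_load equation gives hospital_load = 9*vax_rate - 90.
Solve 9*vax_rate - 90 = -162: vax_rate = (-162 + 90) / 9 = -8.

vax_rate = -8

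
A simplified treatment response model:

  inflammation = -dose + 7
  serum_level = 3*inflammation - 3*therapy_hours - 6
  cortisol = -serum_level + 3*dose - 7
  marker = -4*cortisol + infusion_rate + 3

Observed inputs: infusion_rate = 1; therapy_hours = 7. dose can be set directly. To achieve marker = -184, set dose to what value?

Substituting into the serum_level equation gives serum_level = -3*dose - 6.
So cortisol = 6*dose - 1.
Substituting into the marker equation gives marker = -24*dose + 8.
Solve -24*dose + 8 = -184: dose = (-184 - 8) / -24 = 8.

dose = 8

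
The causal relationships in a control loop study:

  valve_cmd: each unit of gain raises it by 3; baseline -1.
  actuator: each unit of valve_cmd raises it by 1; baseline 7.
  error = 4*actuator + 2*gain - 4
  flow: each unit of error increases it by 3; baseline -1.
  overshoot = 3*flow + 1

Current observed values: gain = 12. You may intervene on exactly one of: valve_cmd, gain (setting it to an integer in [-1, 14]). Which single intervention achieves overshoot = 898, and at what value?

Intervening on valve_cmd: with other inputs at their observed values, overshoot = 36*valve_cmd + 430. Solving for 898 gives valve_cmd = 13, within [-1, 14].
Intervening on gain: overshoot = 126*gain + 178. Reaching 898 requires gain = 40/7, not an integer.

set valve_cmd = 13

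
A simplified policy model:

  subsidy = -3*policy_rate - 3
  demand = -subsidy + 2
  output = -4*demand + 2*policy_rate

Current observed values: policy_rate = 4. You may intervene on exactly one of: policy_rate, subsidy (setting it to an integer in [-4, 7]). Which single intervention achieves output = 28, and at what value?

set subsidy = 7

Intervening on policy_rate: output = -10*policy_rate - 20. Reaching 28 requires policy_rate = -24/5, not an integer.
Intervening on subsidy: with other inputs at their observed values, output = 4*subsidy. Solving for 28 gives subsidy = 7, within [-4, 7].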